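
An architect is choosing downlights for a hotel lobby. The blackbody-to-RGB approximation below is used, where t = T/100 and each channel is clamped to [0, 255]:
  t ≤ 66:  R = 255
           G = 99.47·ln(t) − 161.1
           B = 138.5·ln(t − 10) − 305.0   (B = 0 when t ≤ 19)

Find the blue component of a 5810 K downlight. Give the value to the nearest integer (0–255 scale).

231

t = 5810/100 = 58.1; the t ≤ 66 branch applies.
B = 138.5·ln(58.1 − 10) − 305.0 = 138.5·ln 48.1 − 305.0 = 138.5·3.8733 − 305.0 = 231.450.
Rounded: 231.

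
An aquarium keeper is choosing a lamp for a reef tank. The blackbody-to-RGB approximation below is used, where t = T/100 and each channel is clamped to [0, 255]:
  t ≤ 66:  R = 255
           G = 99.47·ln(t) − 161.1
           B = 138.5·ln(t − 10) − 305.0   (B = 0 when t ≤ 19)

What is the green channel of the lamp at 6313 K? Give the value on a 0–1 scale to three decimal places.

t = 6313/100 = 63.13; the t ≤ 66 branch applies.
G = 99.47·ln 63.13 − 161.1 = 99.47·4.1452 − 161.1 = 251.223.
On a 0–1 scale: 251.223/255 = 0.9852 → 0.985.

0.985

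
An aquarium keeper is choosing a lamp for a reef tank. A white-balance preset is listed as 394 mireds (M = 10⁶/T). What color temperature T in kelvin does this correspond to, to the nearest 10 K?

T = 10⁶ / 394 = 2538.07 K → 2540 K.

2540 K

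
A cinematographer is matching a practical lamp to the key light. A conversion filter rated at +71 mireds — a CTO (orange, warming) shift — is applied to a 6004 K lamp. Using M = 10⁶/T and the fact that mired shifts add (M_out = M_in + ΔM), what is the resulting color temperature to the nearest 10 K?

4210 K

M_in = 10⁶/6004 = 166.56 mireds.
M_out = 166.56 + (+71) = 237.56 mireds.
T_out = 10⁶/237.56 = 4209.5 K → 4210 K.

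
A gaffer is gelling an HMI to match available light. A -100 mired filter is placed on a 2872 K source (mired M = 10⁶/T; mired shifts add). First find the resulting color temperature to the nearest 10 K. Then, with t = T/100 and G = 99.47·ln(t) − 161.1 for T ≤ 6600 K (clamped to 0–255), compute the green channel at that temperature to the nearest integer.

207

M_in = 10⁶/2872 = 348.19; M_out = 348.19 + (-100) = 248.19.
T_out = 10⁶/248.19 = 4029.2 K → 4030 K; t = 40.3.
G = 99.47·ln 40.3 − 161.1 = 99.47·3.6964 − 161.1 = 206.576.
Rounded: 207.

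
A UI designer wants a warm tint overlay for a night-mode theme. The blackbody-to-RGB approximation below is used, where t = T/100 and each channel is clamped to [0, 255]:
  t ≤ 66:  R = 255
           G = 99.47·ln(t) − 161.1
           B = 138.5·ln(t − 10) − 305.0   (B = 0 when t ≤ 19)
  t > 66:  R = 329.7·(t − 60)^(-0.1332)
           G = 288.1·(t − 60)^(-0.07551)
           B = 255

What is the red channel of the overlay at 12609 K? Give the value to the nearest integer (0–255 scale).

189

t = 12609/100 = 126.09; the t > 66 branch applies.
R = 329.7·(126.09 − 60)^(-0.1332) = 329.7·66.09^(-0.1332) = 329.7·0.57221 = 188.659.
Rounded: 189.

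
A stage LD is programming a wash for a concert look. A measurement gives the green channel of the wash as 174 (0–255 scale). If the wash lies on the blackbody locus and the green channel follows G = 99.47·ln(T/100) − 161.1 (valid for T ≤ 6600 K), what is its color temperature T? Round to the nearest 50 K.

ln t = (174 + 161.1) / 99.47 = 3.3689.
t = e^3.3689 = 29.045.
T = 100·t = 2905 K → 2900 K to the nearest 50 K.

2900 K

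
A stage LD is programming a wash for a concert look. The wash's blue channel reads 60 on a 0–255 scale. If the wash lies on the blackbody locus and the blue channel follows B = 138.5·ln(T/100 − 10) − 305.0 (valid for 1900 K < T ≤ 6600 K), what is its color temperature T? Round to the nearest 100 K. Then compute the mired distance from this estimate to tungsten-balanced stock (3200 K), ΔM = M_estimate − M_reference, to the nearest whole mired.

ln(t − 10) = (60 + 305.0) / 138.5 = 2.6354.
t − 10 = e^2.6354 = 13.949, so t = 23.949.
T = 100·t = 2395 K → 2400 K to the nearest 100 K.
M_estimate = 10⁶/2400 = 416.67; M_reference = 10⁶/3200 = 312.50.
ΔM = 416.67 − 312.50 = 104.17 → +104 mireds.

+104 mireds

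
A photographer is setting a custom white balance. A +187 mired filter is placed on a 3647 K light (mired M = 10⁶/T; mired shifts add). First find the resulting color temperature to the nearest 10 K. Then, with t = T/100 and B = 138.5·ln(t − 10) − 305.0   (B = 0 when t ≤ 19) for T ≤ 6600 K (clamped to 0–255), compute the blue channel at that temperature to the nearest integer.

M_in = 10⁶/3647 = 274.20; M_out = 274.20 + (+187) = 461.20.
T_out = 10⁶/461.20 = 2168.3 K → 2170 K; t = 21.7.
B = 138.5·ln(21.7 − 10) − 305.0 = 138.5·ln 11.7 − 305.0 = 138.5·2.4596 − 305.0 = 35.653.
Rounded: 36.

36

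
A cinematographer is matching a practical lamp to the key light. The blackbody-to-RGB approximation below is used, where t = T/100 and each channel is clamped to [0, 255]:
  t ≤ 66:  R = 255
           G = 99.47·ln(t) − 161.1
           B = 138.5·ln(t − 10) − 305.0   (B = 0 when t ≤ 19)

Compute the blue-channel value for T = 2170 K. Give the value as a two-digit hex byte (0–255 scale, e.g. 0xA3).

t = 2170/100 = 21.7; the t ≤ 66 branch applies.
B = 138.5·ln(21.7 − 10) − 305.0 = 138.5·ln 11.7 − 305.0 = 138.5·2.4596 − 305.0 = 35.653.
Rounded: 36; in hex, 0x24.

0x24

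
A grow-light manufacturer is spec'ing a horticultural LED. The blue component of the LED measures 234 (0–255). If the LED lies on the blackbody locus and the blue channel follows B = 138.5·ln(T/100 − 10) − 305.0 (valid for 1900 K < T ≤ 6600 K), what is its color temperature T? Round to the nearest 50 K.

ln(t − 10) = (234 + 305.0) / 138.5 = 3.8917.
t − 10 = e^3.8917 = 48.994, so t = 58.994.
T = 100·t = 5899 K → 5900 K to the nearest 50 K.

5900 K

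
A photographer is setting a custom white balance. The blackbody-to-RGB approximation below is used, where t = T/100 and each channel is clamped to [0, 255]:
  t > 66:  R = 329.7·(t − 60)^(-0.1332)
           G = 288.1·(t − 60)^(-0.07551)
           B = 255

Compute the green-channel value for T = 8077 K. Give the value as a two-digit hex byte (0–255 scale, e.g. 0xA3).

t = 8077/100 = 80.77; the t > 66 branch applies.
G = 288.1·(80.77 − 60)^(-0.07551) = 288.1·20.77^(-0.07551) = 288.1·0.79528 = 229.120.
Rounded: 229; in hex, 0xE5.

0xE5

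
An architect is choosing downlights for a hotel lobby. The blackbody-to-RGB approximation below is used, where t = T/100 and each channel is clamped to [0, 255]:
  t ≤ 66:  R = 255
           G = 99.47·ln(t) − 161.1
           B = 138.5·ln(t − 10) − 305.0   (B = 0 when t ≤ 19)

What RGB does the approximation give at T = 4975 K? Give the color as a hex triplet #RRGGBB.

t = 4975/100 = 49.75; the t ≤ 66 branch applies.
R = 255 by definition for t ≤ 66.
G = 99.47·ln 49.75 − 161.1 = 99.47·3.9070 − 161.1 = 227.530.
B = 138.5·ln(49.75 − 10) − 305.0 = 138.5·ln 39.75 − 305.0 = 138.5·3.6826 − 305.0 = 205.041.
Rounded: (255, 228, 205).
In hex: #FFE4CD.

#FFE4CD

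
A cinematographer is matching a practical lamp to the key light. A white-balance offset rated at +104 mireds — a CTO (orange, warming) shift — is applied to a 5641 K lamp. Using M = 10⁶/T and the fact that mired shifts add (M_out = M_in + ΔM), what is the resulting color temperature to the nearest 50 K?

M_in = 10⁶/5641 = 177.27 mireds.
M_out = 177.27 + (+104) = 281.27 mireds.
T_out = 10⁶/281.27 = 3555.3 K → 3550 K.

3550 K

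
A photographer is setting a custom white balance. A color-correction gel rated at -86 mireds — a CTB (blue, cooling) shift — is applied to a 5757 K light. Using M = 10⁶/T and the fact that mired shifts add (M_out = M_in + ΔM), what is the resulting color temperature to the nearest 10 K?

11400 K

M_in = 10⁶/5757 = 173.70 mireds.
M_out = 173.70 + (-86) = 87.70 mireds.
T_out = 10⁶/87.70 = 11402.3 K → 11400 K.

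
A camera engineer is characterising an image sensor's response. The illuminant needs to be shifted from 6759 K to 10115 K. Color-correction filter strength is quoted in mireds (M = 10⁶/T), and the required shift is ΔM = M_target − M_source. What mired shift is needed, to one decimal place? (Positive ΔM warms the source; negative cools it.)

-49.1 mireds

M_source = 10⁶/6759 = 147.951; M_target = 10⁶/10115 = 98.863.
ΔM = 98.863 − 147.951 = -49.088 → -49.1 mireds, a cooling shift.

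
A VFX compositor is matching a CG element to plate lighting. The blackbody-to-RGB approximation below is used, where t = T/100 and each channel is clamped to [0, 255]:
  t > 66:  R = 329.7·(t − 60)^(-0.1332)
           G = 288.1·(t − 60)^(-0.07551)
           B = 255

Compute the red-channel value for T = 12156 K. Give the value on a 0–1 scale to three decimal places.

t = 12156/100 = 121.56; the t > 66 branch applies.
R = 329.7·(121.56 − 60)^(-0.1332) = 329.7·61.56^(-0.1332) = 329.7·0.57765 = 190.451.
On a 0–1 scale: 190.451/255 = 0.7469 → 0.747.

0.747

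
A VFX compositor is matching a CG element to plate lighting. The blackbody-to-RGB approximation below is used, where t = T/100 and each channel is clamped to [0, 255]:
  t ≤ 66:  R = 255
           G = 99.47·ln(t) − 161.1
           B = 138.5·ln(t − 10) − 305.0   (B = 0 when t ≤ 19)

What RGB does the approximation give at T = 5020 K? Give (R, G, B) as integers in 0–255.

(255, 228, 207)

t = 5020/100 = 50.2; the t ≤ 66 branch applies.
R = 255 by definition for t ≤ 66.
G = 99.47·ln 50.2 − 161.1 = 99.47·3.9160 − 161.1 = 228.426.
B = 138.5·ln(50.2 − 10) − 305.0 = 138.5·ln 40.2 − 305.0 = 138.5·3.6939 − 305.0 = 206.601.
Rounded: (255, 228, 207).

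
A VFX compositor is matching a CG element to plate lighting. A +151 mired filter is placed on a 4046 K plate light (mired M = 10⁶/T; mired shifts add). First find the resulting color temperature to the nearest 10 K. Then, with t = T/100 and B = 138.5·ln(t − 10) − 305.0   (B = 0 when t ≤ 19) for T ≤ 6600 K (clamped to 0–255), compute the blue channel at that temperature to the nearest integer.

M_in = 10⁶/4046 = 247.16; M_out = 247.16 + (+151) = 398.16.
T_out = 10⁶/398.16 = 2511.6 K → 2510 K; t = 25.1.
B = 138.5·ln(25.1 − 10) − 305.0 = 138.5·ln 15.1 − 305.0 = 138.5·2.7147 − 305.0 = 70.985.
Rounded: 71.

71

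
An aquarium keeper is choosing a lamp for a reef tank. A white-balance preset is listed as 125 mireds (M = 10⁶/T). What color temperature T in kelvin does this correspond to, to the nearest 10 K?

8000 K

T = 10⁶ / 125 = 8000.00 K → 8000 K.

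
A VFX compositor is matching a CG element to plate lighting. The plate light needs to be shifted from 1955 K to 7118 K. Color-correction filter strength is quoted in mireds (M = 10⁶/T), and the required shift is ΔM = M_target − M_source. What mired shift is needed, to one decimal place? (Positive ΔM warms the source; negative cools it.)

-371.0 mireds

M_source = 10⁶/1955 = 511.509; M_target = 10⁶/7118 = 140.489.
ΔM = 140.489 − 511.509 = -371.020 → -371.0 mireds, a cooling shift.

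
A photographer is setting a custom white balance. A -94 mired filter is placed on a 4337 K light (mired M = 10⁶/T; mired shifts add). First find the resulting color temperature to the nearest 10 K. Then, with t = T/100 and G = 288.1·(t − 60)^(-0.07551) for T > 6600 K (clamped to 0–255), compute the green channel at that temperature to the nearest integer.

237

M_in = 10⁶/4337 = 230.57; M_out = 230.57 + (-94) = 136.57.
T_out = 10⁶/136.57 = 7322.0 K → 7320 K; t = 73.2.
G = 288.1·(73.2 − 60)^(-0.07551) = 288.1·13.2^(-0.07551) = 288.1·0.82297 = 237.098.
Rounded: 237.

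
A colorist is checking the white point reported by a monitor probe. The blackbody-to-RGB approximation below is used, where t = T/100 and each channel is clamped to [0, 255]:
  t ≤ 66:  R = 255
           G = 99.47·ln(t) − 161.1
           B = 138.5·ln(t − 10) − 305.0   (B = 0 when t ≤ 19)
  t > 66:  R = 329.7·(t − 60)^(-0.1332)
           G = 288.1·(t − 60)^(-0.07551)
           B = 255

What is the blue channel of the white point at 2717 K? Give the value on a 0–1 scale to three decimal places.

0.348

t = 2717/100 = 27.17; the t ≤ 66 branch applies.
B = 138.5·ln(27.17 − 10) − 305.0 = 138.5·ln 17.17 − 305.0 = 138.5·2.8432 − 305.0 = 88.778.
On a 0–1 scale: 88.778/255 = 0.3481 → 0.348.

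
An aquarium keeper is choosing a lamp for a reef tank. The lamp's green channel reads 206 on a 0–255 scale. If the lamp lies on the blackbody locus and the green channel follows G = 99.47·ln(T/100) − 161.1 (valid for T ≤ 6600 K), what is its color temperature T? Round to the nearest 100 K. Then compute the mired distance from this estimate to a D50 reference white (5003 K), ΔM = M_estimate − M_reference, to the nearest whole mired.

+50 mireds

ln t = (206 + 161.1) / 99.47 = 3.6906.
t = e^3.6906 = 40.067.
T = 100·t = 4007 K → 4000 K to the nearest 100 K.
M_estimate = 10⁶/4000 = 250.00; M_reference = 10⁶/5003 = 199.88.
ΔM = 250.00 − 199.88 = 50.12 → +50 mireds.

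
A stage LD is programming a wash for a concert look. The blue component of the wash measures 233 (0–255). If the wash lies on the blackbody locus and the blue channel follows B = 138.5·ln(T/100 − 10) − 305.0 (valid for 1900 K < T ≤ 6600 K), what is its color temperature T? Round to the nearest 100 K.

ln(t − 10) = (233 + 305.0) / 138.5 = 3.8845.
t − 10 = e^3.8845 = 48.641, so t = 58.641.
T = 100·t = 5864 K → 5900 K to the nearest 100 K.

5900 K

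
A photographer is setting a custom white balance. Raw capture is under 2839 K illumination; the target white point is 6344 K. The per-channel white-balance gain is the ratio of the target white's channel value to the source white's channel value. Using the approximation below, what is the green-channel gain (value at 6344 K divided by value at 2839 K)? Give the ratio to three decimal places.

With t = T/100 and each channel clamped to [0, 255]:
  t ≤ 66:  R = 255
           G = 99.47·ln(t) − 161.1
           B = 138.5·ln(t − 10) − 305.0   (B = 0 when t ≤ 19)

At 2839 K (t = 28.39):
  G = 99.47·ln 28.39 − 161.1 = 99.47·3.3460 − 161.1 = 171.730.
At 6344 K (t = 63.44):
  G = 99.47·ln 63.44 − 161.1 = 99.47·4.1501 − 161.1 = 251.710.
Gain = 251.710 / 171.730 = 1.4657 → 1.466.

1.466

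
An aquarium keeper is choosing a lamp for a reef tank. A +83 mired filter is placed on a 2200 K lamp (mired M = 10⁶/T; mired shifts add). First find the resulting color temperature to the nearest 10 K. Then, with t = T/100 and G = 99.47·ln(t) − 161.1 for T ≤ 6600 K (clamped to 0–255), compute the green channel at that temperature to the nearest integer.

M_in = 10⁶/2200 = 454.55; M_out = 454.55 + (+83) = 537.55.
T_out = 10⁶/537.55 = 1860.3 K → 1860 K; t = 18.6.
G = 99.47·ln 18.6 − 161.1 = 99.47·2.9232 − 161.1 = 129.667.
Rounded: 130.

130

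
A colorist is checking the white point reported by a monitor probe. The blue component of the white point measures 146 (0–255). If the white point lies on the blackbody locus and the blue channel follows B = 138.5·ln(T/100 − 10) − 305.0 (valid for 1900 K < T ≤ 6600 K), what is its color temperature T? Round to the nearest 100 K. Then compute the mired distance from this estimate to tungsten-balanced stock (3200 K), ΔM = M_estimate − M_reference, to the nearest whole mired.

-35 mireds

ln(t − 10) = (146 + 305.0) / 138.5 = 3.2563.
t − 10 = e^3.2563 = 25.954, so t = 35.954.
T = 100·t = 3595 K → 3600 K to the nearest 100 K.
M_estimate = 10⁶/3600 = 277.78; M_reference = 10⁶/3200 = 312.50.
ΔM = 277.78 − 312.50 = -34.72 → -35 mireds.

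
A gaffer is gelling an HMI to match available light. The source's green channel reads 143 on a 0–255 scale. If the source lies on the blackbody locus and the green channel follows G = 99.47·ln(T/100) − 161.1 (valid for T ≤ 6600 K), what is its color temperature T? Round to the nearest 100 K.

ln t = (143 + 161.1) / 99.47 = 3.0572.
t = e^3.0572 = 21.268.
T = 100·t = 2127 K → 2100 K to the nearest 100 K.

2100 K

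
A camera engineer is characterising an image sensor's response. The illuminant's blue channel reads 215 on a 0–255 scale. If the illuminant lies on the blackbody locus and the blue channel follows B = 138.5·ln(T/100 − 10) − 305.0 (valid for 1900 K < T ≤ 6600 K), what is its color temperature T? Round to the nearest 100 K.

5300 K

ln(t − 10) = (215 + 305.0) / 138.5 = 3.7545.
t − 10 = e^3.7545 = 42.713, so t = 52.713.
T = 100·t = 5271 K → 5300 K to the nearest 100 K.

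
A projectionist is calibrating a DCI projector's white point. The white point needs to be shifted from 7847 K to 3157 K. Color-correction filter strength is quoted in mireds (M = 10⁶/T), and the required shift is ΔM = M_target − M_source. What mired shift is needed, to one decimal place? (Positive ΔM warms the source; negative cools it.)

+189.3 mireds

M_source = 10⁶/7847 = 127.437; M_target = 10⁶/3157 = 316.756.
ΔM = 316.756 − 127.437 = 189.319 → +189.3 mireds, a warming shift.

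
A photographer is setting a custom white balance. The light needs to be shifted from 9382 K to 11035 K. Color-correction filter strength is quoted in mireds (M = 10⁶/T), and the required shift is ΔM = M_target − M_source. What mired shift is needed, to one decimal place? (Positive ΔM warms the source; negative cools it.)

M_source = 10⁶/9382 = 106.587; M_target = 10⁶/11035 = 90.621.
ΔM = 90.621 − 106.587 = -15.966 → -16.0 mireds, a cooling shift.

-16.0 mireds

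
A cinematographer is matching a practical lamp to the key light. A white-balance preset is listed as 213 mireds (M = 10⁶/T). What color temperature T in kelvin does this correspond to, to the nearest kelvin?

T = 10⁶ / 213 = 4694.84 K → 4695 K.

4695 K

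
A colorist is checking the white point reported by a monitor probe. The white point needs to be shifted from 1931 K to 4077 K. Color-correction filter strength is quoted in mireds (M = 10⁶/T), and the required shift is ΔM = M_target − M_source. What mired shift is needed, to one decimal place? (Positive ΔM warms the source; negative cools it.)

M_source = 10⁶/1931 = 517.866; M_target = 10⁶/4077 = 245.278.
ΔM = 245.278 − 517.866 = -272.588 → -272.6 mireds, a cooling shift.

-272.6 mireds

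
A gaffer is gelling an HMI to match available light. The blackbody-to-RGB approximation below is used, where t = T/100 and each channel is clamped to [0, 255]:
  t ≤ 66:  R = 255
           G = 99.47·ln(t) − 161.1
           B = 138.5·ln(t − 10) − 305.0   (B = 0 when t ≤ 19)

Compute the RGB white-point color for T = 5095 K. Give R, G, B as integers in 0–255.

R=255, G=230, B=209

t = 5095/100 = 50.95; the t ≤ 66 branch applies.
R = 255 by definition for t ≤ 66.
G = 99.47·ln 50.95 − 161.1 = 99.47·3.9308 − 161.1 = 229.901.
B = 138.5·ln(50.95 − 10) − 305.0 = 138.5·ln 40.95 − 305.0 = 138.5·3.7124 − 305.0 = 209.161.
Rounded: (255, 230, 209).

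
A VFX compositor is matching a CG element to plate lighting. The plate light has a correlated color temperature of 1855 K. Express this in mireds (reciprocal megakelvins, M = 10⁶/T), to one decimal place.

M = 10⁶ / 1855 = 539.084 → 539.1 mireds.

539.1 mireds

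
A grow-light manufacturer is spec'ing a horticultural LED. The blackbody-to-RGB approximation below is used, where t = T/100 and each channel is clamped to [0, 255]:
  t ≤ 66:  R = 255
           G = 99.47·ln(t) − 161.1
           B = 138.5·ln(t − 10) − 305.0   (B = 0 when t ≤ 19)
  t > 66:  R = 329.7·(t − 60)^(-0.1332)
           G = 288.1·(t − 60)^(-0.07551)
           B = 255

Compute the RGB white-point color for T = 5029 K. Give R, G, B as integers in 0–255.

R=255, G=229, B=207

t = 5029/100 = 50.29; the t ≤ 66 branch applies.
R = 255 by definition for t ≤ 66.
G = 99.47·ln 50.29 − 161.1 = 99.47·3.9178 − 161.1 = 228.604.
B = 138.5·ln(50.29 − 10) − 305.0 = 138.5·ln 40.29 − 305.0 = 138.5·3.6961 − 305.0 = 206.910.
Rounded: (255, 229, 207).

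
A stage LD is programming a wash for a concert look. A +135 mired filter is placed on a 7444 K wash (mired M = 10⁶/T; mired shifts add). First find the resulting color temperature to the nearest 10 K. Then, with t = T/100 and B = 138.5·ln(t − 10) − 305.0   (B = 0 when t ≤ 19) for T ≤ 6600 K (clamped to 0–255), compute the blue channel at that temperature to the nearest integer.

M_in = 10⁶/7444 = 134.34; M_out = 134.34 + (+135) = 269.34.
T_out = 10⁶/269.34 = 3712.8 K → 3710 K; t = 37.1.
B = 138.5·ln(37.1 − 10) − 305.0 = 138.5·ln 27.1 − 305.0 = 138.5·3.2995 − 305.0 = 151.985.
Rounded: 152.

152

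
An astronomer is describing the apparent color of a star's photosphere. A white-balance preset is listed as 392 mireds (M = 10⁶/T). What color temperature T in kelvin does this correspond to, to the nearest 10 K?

2550 K

T = 10⁶ / 392 = 2551.02 K → 2550 K.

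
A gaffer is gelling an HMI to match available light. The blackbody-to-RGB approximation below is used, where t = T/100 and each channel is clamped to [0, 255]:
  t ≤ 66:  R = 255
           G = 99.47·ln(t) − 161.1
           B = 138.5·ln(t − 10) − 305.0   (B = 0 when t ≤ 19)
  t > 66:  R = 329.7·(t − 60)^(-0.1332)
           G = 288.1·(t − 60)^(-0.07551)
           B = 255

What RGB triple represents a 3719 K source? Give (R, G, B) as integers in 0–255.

(255, 199, 152)

t = 3719/100 = 37.19; the t ≤ 66 branch applies.
R = 255 by definition for t ≤ 66.
G = 99.47·ln 37.19 − 161.1 = 99.47·3.6160 − 161.1 = 198.587.
B = 138.5·ln(37.19 − 10) − 305.0 = 138.5·ln 27.19 − 305.0 = 138.5·3.3028 − 305.0 = 152.445.
Rounded: (255, 199, 152).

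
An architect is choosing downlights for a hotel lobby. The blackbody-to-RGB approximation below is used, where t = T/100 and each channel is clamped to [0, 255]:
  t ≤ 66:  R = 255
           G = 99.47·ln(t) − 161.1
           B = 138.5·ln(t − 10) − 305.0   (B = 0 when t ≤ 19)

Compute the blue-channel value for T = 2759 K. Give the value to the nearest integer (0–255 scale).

92

t = 2759/100 = 27.59; the t ≤ 66 branch applies.
B = 138.5·ln(27.59 − 10) − 305.0 = 138.5·ln 17.59 − 305.0 = 138.5·2.8673 − 305.0 = 92.125.
Rounded: 92.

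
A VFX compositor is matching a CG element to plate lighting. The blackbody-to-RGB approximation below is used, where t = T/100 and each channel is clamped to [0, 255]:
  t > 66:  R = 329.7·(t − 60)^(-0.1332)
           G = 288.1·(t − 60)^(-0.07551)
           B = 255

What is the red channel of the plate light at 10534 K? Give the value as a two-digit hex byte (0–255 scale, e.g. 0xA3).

0xC6

t = 10534/100 = 105.34; the t > 66 branch applies.
R = 329.7·(105.34 − 60)^(-0.1332) = 329.7·45.34^(-0.1332) = 329.7·0.60167 = 198.370.
Rounded: 198; in hex, 0xC6.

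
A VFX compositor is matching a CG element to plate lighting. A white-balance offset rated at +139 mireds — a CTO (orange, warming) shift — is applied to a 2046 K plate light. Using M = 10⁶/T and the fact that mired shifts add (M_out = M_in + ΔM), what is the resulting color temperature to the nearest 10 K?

M_in = 10⁶/2046 = 488.76 mireds.
M_out = 488.76 + (+139) = 627.76 mireds.
T_out = 10⁶/627.76 = 1593.0 K → 1590 K.

1590 K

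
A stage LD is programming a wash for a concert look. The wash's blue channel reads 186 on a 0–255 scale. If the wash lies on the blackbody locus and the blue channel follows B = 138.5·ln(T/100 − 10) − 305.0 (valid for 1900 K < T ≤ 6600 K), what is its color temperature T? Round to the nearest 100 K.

4500 K

ln(t − 10) = (186 + 305.0) / 138.5 = 3.5451.
t − 10 = e^3.5451 = 34.644, so t = 44.644.
T = 100·t = 4464 K → 4500 K to the nearest 100 K.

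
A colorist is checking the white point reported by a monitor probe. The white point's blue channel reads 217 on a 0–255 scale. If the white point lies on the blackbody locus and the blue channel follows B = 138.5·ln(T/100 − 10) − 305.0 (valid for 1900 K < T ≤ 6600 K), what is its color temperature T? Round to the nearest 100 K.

ln(t − 10) = (217 + 305.0) / 138.5 = 3.7690.
t − 10 = e^3.7690 = 43.335, so t = 53.335.
T = 100·t = 5333 K → 5300 K to the nearest 100 K.

5300 K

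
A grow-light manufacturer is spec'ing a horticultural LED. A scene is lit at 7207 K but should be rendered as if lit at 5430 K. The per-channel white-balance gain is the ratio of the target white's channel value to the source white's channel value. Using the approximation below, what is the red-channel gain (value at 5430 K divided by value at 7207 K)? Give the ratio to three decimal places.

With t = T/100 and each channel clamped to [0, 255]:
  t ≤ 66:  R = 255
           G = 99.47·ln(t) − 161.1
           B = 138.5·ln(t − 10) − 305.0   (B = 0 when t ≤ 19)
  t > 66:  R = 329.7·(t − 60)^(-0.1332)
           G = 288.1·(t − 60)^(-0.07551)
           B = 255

1.078

At 7207 K (t = 72.07):
  R = 329.7·(72.07 − 60)^(-0.1332) = 329.7·12.07^(-0.1332) = 329.7·0.71766 = 236.611.
At 5430 K (t = 54.3):
  R = 255 by definition for t ≤ 66.
Gain = 255.000 / 236.611 = 1.0777 → 1.078.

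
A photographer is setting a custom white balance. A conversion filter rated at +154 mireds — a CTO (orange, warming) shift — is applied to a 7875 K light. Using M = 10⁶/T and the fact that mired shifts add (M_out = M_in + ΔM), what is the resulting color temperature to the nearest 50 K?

3550 K

M_in = 10⁶/7875 = 126.98 mireds.
M_out = 126.98 + (+154) = 280.98 mireds.
T_out = 10⁶/280.98 = 3558.9 K → 3550 K.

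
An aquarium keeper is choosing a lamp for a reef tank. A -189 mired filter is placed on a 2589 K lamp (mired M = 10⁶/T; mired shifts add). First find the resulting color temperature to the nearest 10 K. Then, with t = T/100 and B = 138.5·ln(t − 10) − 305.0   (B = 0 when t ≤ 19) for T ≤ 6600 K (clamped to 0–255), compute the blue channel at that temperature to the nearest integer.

M_in = 10⁶/2589 = 386.25; M_out = 386.25 + (-189) = 197.25.
T_out = 10⁶/197.25 = 5069.7 K → 5070 K; t = 50.7.
B = 138.5·ln(50.7 − 10) − 305.0 = 138.5·ln 40.7 − 305.0 = 138.5·3.7062 − 305.0 = 208.313.
Rounded: 208.

208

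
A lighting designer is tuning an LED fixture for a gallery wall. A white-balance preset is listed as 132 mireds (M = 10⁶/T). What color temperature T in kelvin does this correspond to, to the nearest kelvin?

T = 10⁶ / 132 = 7575.76 K → 7576 K.

7576 K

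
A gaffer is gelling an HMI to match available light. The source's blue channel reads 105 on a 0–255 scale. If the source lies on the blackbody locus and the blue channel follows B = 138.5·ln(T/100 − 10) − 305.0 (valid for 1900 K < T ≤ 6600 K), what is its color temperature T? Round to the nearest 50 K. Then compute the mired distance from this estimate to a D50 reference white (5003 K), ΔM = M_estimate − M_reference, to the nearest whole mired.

+139 mireds

ln(t − 10) = (105 + 305.0) / 138.5 = 2.9603.
t − 10 = e^2.9603 = 19.304, so t = 29.304.
T = 100·t = 2930 K → 2950 K to the nearest 50 K.
M_estimate = 10⁶/2950 = 338.98; M_reference = 10⁶/5003 = 199.88.
ΔM = 338.98 − 199.88 = 139.10 → +139 mireds.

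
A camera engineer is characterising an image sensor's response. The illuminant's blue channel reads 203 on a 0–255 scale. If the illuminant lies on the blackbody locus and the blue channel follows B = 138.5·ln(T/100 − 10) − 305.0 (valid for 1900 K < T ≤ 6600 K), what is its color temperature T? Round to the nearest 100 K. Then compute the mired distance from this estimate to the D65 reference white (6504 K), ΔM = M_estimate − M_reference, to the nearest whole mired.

ln(t − 10) = (203 + 305.0) / 138.5 = 3.6679.
t − 10 = e^3.6679 = 39.168, so t = 49.168.
T = 100·t = 4917 K → 4900 K to the nearest 100 K.
M_estimate = 10⁶/4900 = 204.08; M_reference = 10⁶/6504 = 153.75.
ΔM = 204.08 − 153.75 = 50.33 → +50 mireds.

+50 mireds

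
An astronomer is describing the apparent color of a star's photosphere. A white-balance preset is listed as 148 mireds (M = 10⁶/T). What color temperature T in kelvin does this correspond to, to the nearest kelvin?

T = 10⁶ / 148 = 6756.76 K → 6757 K.

6757 K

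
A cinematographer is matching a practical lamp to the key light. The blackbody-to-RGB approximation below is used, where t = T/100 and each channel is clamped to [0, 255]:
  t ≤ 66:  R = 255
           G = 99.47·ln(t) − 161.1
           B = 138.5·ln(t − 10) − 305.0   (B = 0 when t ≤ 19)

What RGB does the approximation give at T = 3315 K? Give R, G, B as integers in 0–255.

t = 3315/100 = 33.15; the t ≤ 66 branch applies.
R = 255 by definition for t ≤ 66.
G = 99.47·ln 33.15 − 161.1 = 99.47·3.5010 − 161.1 = 187.149.
B = 138.5·ln(33.15 − 10) − 305.0 = 138.5·ln 23.15 − 305.0 = 138.5·3.1420 − 305.0 = 130.166.
Rounded: (255, 187, 130).

R=255, G=187, B=130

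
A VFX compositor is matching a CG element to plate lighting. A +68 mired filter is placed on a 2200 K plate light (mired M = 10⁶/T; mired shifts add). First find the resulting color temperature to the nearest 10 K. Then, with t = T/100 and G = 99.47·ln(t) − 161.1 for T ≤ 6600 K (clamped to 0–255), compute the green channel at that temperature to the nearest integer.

132

M_in = 10⁶/2200 = 454.55; M_out = 454.55 + (+68) = 522.55.
T_out = 10⁶/522.55 = 1913.7 K → 1910 K; t = 19.1.
G = 99.47·ln 19.1 − 161.1 = 99.47·2.9497 − 161.1 = 132.305.
Rounded: 132.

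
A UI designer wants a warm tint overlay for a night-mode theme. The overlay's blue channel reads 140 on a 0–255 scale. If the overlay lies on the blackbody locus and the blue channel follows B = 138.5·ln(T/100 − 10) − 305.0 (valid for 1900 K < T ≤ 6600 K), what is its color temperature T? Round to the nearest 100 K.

ln(t − 10) = (140 + 305.0) / 138.5 = 3.2130.
t − 10 = e^3.2130 = 24.853, so t = 34.853.
T = 100·t = 3485 K → 3500 K to the nearest 100 K.

3500 K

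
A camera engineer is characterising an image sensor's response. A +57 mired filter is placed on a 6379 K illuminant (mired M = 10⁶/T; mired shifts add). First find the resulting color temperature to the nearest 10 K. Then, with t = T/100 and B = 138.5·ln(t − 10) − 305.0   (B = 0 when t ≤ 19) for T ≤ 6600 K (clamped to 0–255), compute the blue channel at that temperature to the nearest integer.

194

M_in = 10⁶/6379 = 156.76; M_out = 156.76 + (+57) = 213.76.
T_out = 10⁶/213.76 = 4678.0 K → 4680 K; t = 46.8.
B = 138.5·ln(46.8 − 10) − 305.0 = 138.5·ln 36.8 − 305.0 = 138.5·3.6055 − 305.0 = 194.361.
Rounded: 194.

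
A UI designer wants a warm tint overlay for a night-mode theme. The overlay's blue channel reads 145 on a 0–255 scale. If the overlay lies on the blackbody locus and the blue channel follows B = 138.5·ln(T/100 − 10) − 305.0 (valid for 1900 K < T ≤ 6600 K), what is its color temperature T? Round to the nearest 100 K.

ln(t − 10) = (145 + 305.0) / 138.5 = 3.2491.
t − 10 = e^3.2491 = 25.767, so t = 35.767.
T = 100·t = 3577 K → 3600 K to the nearest 100 K.

3600 K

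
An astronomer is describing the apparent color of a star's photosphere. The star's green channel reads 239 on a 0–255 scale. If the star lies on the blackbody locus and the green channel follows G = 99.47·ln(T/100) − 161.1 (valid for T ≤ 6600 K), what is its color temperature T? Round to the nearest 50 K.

5600 K

ln t = (239 + 161.1) / 99.47 = 4.0223.
t = e^4.0223 = 55.830.
T = 100·t = 5583 K → 5600 K to the nearest 50 K.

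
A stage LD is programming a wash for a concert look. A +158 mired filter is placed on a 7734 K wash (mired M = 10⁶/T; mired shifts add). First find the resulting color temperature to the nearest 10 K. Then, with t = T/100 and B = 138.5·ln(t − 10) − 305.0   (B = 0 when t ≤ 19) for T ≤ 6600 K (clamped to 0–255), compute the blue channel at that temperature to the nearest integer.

M_in = 10⁶/7734 = 129.30; M_out = 129.30 + (+158) = 287.30.
T_out = 10⁶/287.30 = 3480.7 K → 3480 K; t = 34.8.
B = 138.5·ln(34.8 − 10) − 305.0 = 138.5·ln 24.8 − 305.0 = 138.5·3.2108 − 305.0 = 139.702.
Rounded: 140.

140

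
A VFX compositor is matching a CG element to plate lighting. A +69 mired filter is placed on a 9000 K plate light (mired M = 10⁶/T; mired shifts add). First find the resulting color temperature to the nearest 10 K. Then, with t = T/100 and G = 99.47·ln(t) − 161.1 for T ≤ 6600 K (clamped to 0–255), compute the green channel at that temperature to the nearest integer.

238

M_in = 10⁶/9000 = 111.11; M_out = 111.11 + (+69) = 180.11.
T_out = 10⁶/180.11 = 5552.1 K → 5550 K; t = 55.5.
G = 99.47·ln 55.5 − 161.1 = 99.47·4.0164 − 161.1 = 238.410.
Rounded: 238.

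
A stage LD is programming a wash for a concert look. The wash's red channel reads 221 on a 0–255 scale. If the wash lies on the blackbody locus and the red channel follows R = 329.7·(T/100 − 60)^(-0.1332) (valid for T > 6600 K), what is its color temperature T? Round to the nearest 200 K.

(t − 60)^(-0.1332) = 221/329.7 = 0.67031.
t − 60 = 0.67031^(1/-0.1332) = 0.67031^(-7.508) = 20.149, so t = 80.149.
T = 100·t = 8015 K → 8000 K to the nearest 200 K.

8000 K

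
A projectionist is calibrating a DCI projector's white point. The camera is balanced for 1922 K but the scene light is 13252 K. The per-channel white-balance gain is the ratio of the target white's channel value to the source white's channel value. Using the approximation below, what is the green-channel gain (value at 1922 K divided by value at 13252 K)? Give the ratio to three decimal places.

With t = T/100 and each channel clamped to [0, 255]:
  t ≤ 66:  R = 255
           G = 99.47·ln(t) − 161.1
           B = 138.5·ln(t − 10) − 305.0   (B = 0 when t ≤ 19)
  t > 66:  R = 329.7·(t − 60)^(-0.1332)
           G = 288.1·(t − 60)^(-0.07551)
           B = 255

At 13252 K (t = 132.52):
  G = 288.1·(132.52 − 60)^(-0.07551) = 288.1·72.52^(-0.07551) = 288.1·0.72363 = 208.478.
At 1922 K (t = 19.22):
  G = 99.47·ln 19.22 − 161.1 = 99.47·2.9560 − 161.1 = 132.928.
Gain = 132.928 / 208.478 = 0.6376 → 0.638.

0.638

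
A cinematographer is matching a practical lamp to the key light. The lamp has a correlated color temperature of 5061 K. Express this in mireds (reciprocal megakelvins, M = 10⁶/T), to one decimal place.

197.6 mireds

M = 10⁶ / 5061 = 197.589 → 197.6 mireds.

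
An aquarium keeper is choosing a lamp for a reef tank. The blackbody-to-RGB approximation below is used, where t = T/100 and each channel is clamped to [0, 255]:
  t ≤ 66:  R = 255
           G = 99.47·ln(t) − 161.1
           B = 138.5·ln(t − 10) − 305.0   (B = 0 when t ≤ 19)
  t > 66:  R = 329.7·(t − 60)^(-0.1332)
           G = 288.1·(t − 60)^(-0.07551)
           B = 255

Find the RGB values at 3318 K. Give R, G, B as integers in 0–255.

t = 3318/100 = 33.18; the t ≤ 66 branch applies.
R = 255 by definition for t ≤ 66.
G = 99.47·ln 33.18 − 161.1 = 99.47·3.5019 − 161.1 = 187.239.
B = 138.5·ln(33.18 − 10) − 305.0 = 138.5·ln 23.18 − 305.0 = 138.5·3.1433 − 305.0 = 130.346.
Rounded: (255, 187, 130).

R=255, G=187, B=130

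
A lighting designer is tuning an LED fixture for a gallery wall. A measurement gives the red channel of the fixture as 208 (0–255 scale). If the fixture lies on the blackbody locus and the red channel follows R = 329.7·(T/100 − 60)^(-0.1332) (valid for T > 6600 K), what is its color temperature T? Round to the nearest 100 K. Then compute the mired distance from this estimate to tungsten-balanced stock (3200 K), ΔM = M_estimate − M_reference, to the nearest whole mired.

(t − 60)^(-0.1332) = 208/329.7 = 0.63088.
t − 60 = 0.63088^(1/-0.1332) = 0.63088^(-7.508) = 31.763, so t = 91.763.
T = 100·t = 9176 K → 9200 K to the nearest 100 K.
M_estimate = 10⁶/9200 = 108.70; M_reference = 10⁶/3200 = 312.50.
ΔM = 108.70 − 312.50 = -203.80 → -204 mireds.

-204 mireds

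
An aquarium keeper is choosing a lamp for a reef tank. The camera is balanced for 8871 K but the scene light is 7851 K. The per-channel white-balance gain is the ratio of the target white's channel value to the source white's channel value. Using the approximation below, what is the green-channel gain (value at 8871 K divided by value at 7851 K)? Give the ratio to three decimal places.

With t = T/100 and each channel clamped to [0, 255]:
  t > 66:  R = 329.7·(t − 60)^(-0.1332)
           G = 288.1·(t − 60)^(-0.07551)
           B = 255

0.967

At 7851 K (t = 78.51):
  G = 288.1·(78.51 − 60)^(-0.07551) = 288.1·18.51^(-0.07551) = 288.1·0.80223 = 231.122.
At 8871 K (t = 88.71):
  G = 288.1·(88.71 − 60)^(-0.07551) = 288.1·28.71^(-0.07551) = 288.1·0.77608 = 223.587.
Gain = 223.587 / 231.122 = 0.9674 → 0.967.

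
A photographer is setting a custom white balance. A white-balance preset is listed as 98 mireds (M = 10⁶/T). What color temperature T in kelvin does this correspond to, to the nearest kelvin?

T = 10⁶ / 98 = 10204.08 K → 10204 K.

10204 K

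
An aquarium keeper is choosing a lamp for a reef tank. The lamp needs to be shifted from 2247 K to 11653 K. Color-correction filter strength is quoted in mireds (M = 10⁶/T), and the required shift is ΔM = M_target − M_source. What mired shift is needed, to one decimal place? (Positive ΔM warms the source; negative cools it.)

-359.2 mireds

M_source = 10⁶/2247 = 445.038; M_target = 10⁶/11653 = 85.815.
ΔM = 85.815 − 445.038 = -359.223 → -359.2 mireds, a cooling shift.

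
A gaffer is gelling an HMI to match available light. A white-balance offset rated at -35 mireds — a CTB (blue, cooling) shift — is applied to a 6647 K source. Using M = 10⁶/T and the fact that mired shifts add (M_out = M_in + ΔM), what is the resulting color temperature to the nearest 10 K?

8660 K

M_in = 10⁶/6647 = 150.44 mireds.
M_out = 150.44 + (-35) = 115.44 mireds.
T_out = 10⁶/115.44 = 8662.2 K → 8660 K.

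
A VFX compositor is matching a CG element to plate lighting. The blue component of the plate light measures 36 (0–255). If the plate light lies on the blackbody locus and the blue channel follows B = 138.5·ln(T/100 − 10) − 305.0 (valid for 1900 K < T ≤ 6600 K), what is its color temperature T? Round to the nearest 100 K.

ln(t − 10) = (36 + 305.0) / 138.5 = 2.4621.
t − 10 = e^2.4621 = 11.729, so t = 21.729.
T = 100·t = 2173 K → 2200 K to the nearest 100 K.

2200 K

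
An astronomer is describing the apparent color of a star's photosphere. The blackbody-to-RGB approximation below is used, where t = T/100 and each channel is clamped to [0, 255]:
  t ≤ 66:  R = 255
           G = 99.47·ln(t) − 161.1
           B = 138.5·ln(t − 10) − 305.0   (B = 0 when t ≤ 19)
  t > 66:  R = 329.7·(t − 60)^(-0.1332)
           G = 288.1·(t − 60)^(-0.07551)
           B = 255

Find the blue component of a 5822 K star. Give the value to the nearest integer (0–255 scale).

t = 5822/100 = 58.22; the t ≤ 66 branch applies.
B = 138.5·ln(58.22 − 10) − 305.0 = 138.5·ln 48.22 − 305.0 = 138.5·3.8758 − 305.0 = 231.795.
Rounded: 232.

232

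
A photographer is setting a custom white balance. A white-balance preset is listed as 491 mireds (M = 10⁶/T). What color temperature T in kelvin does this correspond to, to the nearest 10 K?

2040 K

T = 10⁶ / 491 = 2036.66 K → 2040 K.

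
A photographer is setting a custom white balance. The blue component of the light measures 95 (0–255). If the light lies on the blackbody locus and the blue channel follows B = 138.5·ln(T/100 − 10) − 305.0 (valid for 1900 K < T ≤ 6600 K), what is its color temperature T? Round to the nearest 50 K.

2800 K

ln(t − 10) = (95 + 305.0) / 138.5 = 2.8881.
t − 10 = e^2.8881 = 17.959, so t = 27.959.
T = 100·t = 2796 K → 2800 K to the nearest 50 K.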